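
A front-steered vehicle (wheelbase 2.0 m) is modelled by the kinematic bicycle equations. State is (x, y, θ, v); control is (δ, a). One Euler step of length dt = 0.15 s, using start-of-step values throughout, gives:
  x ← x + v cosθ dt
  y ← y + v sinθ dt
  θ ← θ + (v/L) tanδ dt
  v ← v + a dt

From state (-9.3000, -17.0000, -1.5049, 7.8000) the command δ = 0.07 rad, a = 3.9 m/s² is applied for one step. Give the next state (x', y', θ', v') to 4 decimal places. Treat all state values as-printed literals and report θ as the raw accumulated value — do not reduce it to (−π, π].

x' = -9.3000 + 7.8000·cos(-1.5049)·0.15 = -9.2230
y' = -17.0000 + 7.8000·sin(-1.5049)·0.15 = -18.1675
θ' = -1.5049 + (7.8000/2.0)·tan(0.07)·0.15 = -1.4639
v' = 7.8000 + 3.9000·0.15 = 8.3850

(-9.2230, -18.1675, -1.4639, 8.3850)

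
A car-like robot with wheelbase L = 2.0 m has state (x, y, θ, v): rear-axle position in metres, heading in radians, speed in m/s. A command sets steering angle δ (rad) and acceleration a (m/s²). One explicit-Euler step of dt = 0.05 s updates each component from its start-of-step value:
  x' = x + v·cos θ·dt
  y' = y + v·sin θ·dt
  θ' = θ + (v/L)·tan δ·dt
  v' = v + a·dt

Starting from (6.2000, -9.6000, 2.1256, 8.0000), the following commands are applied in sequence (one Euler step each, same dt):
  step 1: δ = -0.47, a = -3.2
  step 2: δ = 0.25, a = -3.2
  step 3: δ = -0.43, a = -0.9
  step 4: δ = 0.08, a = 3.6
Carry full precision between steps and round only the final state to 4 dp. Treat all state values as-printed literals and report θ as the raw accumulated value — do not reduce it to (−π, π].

after step 1 (δ=-0.47, a=-3.2): (5.989289, -9.259998, 2.024007, 7.840000)
after step 2 (δ=0.25, a=-3.2): (5.817651, -8.907572, 2.074054, 7.680000)
after step 3 (δ=-0.43, a=-0.9): (5.632454, -8.571182, 1.985999, 7.635000)
after step 4 (δ=0.08, a=3.6): (5.478466, -8.221868, 2.001301, 7.815000)

(5.4785, -8.2219, 2.0013, 7.8150)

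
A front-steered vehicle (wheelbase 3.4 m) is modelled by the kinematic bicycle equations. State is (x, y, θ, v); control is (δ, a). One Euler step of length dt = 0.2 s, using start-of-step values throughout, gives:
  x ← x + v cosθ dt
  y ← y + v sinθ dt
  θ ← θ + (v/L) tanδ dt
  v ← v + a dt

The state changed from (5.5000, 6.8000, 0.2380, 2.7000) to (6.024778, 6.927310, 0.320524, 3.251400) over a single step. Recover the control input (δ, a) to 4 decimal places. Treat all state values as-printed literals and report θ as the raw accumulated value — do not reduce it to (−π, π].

a = (v'−v)/dt = (0.551400)/0.2 = 2.7570
Δθ = θ'−θ = 0.082524;  (v·dt/L) = 2.7000·0.2/3.4 = 0.158824
tan δ = Δθ·L/(v·dt) = 0.519596  →  δ = 0.4792

δ = 0.4792, a = 2.7570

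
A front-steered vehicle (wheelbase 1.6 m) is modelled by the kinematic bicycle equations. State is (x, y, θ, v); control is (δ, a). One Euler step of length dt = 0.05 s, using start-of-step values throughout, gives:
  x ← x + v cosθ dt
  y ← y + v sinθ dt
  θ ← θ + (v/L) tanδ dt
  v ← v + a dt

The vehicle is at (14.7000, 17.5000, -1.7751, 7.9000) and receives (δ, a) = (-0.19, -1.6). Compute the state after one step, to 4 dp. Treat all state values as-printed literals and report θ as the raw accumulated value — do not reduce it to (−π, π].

(14.6199, 17.1132, -1.8226, 7.8200)

x' = 14.7000 + 7.9000·cos(-1.7751)·0.05 = 14.6199
y' = 17.5000 + 7.9000·sin(-1.7751)·0.05 = 17.1132
θ' = -1.7751 + (7.9000/1.6)·tan(-0.19)·0.05 = -1.8226
v' = 7.9000 − 1.6000·0.05 = 7.8200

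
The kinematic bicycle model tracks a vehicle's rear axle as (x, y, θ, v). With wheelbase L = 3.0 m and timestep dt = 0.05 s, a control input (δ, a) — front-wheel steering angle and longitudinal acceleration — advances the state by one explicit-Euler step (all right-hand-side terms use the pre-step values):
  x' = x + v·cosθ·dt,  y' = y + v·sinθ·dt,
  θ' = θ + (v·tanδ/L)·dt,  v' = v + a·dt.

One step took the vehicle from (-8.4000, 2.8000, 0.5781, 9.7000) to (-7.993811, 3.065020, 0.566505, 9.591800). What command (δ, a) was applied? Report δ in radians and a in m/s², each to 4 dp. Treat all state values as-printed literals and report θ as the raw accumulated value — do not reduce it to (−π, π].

δ = -0.0716, a = -2.1640

a = (v'−v)/dt = (-0.108200)/0.05 = -2.1640
Δθ = θ'−θ = -0.011595;  (v·dt/L) = 9.7000·0.05/3.0 = 0.161667
tan δ = Δθ·L/(v·dt) = -0.071722  →  δ = -0.0716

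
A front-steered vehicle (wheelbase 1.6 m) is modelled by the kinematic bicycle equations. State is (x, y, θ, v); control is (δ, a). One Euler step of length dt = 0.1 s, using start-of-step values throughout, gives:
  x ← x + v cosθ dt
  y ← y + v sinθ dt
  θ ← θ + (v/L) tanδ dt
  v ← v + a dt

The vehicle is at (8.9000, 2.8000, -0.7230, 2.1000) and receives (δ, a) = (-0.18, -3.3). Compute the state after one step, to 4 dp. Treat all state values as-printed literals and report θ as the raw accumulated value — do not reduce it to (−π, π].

x' = 8.9000 + 2.1000·cos(-0.7230)·0.1 = 9.0575
y' = 2.8000 + 2.1000·sin(-0.7230)·0.1 = 2.6611
θ' = -0.7230 + (2.1000/1.6)·tan(-0.18)·0.1 = -0.7469
v' = 2.1000 − 3.3000·0.1 = 1.7700

(9.0575, 2.6611, -0.7469, 1.7700)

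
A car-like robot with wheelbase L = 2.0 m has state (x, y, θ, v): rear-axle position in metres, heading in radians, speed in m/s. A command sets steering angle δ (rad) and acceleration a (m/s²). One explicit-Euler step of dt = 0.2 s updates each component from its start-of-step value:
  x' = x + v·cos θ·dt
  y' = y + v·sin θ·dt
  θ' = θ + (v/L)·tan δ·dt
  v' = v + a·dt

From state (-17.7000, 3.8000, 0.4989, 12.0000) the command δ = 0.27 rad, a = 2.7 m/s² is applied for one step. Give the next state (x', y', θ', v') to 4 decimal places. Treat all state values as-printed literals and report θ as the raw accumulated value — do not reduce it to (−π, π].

(-15.5925, 4.9483, 0.8310, 12.5400)

x' = -17.7000 + 12.0000·cos(0.4989)·0.2 = -15.5925
y' = 3.8000 + 12.0000·sin(0.4989)·0.2 = 4.9483
θ' = 0.4989 + (12.0000/2.0)·tan(0.27)·0.2 = 0.8310
v' = 12.0000 + 2.7000·0.2 = 12.5400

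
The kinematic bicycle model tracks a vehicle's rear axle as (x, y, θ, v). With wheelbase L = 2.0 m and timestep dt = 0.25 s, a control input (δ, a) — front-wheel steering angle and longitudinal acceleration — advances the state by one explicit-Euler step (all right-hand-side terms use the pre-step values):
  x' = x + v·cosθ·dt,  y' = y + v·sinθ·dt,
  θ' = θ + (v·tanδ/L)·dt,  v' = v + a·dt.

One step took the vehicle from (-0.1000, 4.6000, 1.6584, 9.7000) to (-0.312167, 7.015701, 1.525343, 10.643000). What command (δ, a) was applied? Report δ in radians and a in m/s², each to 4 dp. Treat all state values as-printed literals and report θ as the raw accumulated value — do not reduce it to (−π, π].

δ = -0.1093, a = 3.7720

a = (v'−v)/dt = (0.943000)/0.25 = 3.7720
Δθ = θ'−θ = -0.133057;  (v·dt/L) = 9.7000·0.25/2.0 = 1.212500
tan δ = Δθ·L/(v·dt) = -0.109738  →  δ = -0.1093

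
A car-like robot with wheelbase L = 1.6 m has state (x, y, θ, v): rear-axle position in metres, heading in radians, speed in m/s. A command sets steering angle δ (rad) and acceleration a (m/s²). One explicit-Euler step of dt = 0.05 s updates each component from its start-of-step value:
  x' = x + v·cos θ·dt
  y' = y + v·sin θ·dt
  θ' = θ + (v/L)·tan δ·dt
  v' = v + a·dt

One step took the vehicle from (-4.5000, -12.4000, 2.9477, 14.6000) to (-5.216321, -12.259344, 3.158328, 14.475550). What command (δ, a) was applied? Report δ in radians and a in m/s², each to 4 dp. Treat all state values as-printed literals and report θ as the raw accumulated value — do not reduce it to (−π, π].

δ = 0.4325, a = -2.4890

a = (v'−v)/dt = (-0.124450)/0.05 = -2.4890
Δθ = θ'−θ = 0.210628;  (v·dt/L) = 14.6000·0.05/1.6 = 0.456250
tan δ = Δθ·L/(v·dt) = 0.461650  →  δ = 0.4325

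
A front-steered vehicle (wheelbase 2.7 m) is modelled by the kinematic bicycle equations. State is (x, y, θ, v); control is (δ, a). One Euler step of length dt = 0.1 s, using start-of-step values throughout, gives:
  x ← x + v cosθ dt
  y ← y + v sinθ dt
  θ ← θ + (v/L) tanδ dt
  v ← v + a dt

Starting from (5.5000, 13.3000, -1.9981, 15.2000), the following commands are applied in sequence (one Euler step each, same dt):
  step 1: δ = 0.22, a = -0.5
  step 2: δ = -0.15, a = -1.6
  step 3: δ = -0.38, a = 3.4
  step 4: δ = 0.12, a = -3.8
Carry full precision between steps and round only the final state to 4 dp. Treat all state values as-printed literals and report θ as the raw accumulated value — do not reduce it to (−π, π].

after step 1 (δ=0.22, a=-0.5): (4.870084, 11.916669, -1.872211, 15.150000)
after step 2 (δ=-0.15, a=-1.6): (4.420324, 10.469968, -1.957014, 14.990000)
after step 3 (δ=-0.38, a=3.4): (3.855670, 9.081384, -2.178762, 15.330000)
after step 4 (δ=0.12, a=-3.8): (2.980022, 7.823080, -2.110300, 14.950000)

(2.9800, 7.8231, -2.1103, 14.9500)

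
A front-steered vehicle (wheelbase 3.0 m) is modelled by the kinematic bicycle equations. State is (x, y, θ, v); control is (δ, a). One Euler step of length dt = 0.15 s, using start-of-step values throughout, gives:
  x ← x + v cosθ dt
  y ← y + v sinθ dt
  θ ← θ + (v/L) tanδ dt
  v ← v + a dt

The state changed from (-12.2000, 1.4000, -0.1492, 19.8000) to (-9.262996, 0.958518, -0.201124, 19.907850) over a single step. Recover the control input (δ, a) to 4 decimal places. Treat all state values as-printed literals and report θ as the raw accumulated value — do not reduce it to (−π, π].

δ = -0.0524, a = 0.7190

a = (v'−v)/dt = (0.107850)/0.15 = 0.7190
Δθ = θ'−θ = -0.051924;  (v·dt/L) = 19.8000·0.15/3.0 = 0.990000
tan δ = Δθ·L/(v·dt) = -0.052448  →  δ = -0.0524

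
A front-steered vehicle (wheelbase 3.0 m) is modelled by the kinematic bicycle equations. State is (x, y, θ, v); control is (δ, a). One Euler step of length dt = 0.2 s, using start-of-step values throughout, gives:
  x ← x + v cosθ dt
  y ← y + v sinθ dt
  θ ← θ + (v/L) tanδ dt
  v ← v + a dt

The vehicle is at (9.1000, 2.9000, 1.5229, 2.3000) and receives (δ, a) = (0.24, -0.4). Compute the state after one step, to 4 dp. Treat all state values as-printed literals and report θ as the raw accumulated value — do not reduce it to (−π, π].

(9.1220, 3.3595, 1.5604, 2.2200)

x' = 9.1000 + 2.3000·cos(1.5229)·0.2 = 9.1220
y' = 2.9000 + 2.3000·sin(1.5229)·0.2 = 3.3595
θ' = 1.5229 + (2.3000/3.0)·tan(0.24)·0.2 = 1.5604
v' = 2.3000 − 0.4000·0.2 = 2.2200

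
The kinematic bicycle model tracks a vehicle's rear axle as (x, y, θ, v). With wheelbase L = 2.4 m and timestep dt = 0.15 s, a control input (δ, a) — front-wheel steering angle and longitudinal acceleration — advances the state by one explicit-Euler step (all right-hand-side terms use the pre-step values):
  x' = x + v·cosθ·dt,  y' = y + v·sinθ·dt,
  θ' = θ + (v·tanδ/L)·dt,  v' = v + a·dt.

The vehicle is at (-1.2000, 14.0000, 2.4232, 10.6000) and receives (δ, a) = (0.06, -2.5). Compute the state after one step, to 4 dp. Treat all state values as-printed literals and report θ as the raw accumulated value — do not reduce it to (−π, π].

(-2.3971, 15.0465, 2.4630, 10.2250)

x' = -1.2000 + 10.6000·cos(2.4232)·0.15 = -2.3971
y' = 14.0000 + 10.6000·sin(2.4232)·0.15 = 15.0465
θ' = 2.4232 + (10.6000/2.4)·tan(0.06)·0.15 = 2.4630
v' = 10.6000 − 2.5000·0.15 = 10.2250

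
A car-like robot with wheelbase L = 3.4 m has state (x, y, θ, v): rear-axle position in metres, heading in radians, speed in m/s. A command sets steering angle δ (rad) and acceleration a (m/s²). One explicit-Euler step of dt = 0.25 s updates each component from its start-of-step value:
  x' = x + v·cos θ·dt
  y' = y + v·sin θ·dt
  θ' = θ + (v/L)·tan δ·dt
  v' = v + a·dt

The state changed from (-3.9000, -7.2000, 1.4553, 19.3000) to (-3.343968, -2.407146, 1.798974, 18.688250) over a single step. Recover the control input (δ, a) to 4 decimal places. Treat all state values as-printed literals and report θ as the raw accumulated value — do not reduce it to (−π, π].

δ = 0.2376, a = -2.4470

a = (v'−v)/dt = (-0.611750)/0.25 = -2.4470
Δθ = θ'−θ = 0.343674;  (v·dt/L) = 19.3000·0.25/3.4 = 1.419118
tan δ = Δθ·L/(v·dt) = 0.242174  →  δ = 0.2376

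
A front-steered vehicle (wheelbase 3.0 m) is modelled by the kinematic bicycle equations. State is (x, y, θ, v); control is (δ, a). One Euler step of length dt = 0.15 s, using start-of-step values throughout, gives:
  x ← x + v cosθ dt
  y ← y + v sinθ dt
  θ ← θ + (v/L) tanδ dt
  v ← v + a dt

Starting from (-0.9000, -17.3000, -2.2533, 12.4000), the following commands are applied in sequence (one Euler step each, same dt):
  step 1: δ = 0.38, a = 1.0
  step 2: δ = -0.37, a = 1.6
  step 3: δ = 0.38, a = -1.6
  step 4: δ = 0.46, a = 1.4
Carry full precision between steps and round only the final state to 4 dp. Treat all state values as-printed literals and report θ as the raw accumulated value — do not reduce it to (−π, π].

(-4.8424, -23.6612, -1.6827, 12.7600)

after step 1 (δ=0.38, a=1.0): (-2.073172, -18.743353, -2.005664, 12.550000)
after step 2 (δ=-0.37, a=1.6): (-2.866252, -20.450640, -2.249048, 12.790000)
after step 3 (δ=0.38, a=-1.6): (-4.069982, -21.944520, -1.993624, 12.550000)
after step 4 (δ=0.46, a=1.4): (-4.842448, -23.661233, -1.682730, 12.760000)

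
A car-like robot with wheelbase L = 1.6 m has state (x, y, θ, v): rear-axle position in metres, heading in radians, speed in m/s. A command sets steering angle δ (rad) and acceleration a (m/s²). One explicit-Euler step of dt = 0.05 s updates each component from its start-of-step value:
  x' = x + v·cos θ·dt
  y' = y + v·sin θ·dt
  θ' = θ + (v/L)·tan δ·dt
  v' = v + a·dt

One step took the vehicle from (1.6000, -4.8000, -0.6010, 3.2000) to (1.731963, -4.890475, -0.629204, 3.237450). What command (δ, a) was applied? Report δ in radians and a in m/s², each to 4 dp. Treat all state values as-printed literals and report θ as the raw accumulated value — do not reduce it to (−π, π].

δ = -0.2749, a = 0.7490

a = (v'−v)/dt = (0.037450)/0.05 = 0.7490
Δθ = θ'−θ = -0.028204;  (v·dt/L) = 3.2000·0.05/1.6 = 0.100000
tan δ = Δθ·L/(v·dt) = -0.282040  →  δ = -0.2749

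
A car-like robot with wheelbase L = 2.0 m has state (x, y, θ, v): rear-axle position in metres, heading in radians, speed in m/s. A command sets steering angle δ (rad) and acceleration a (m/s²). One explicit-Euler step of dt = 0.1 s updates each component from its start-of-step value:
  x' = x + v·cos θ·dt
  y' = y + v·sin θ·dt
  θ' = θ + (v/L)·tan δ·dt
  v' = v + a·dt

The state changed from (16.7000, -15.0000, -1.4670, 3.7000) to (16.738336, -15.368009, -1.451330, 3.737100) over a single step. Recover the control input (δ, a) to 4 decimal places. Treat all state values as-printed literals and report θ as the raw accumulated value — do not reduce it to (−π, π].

a = (v'−v)/dt = (0.037100)/0.1 = 0.3710
Δθ = θ'−θ = 0.015670;  (v·dt/L) = 3.7000·0.1/2.0 = 0.185000
tan δ = Δθ·L/(v·dt) = 0.084703  →  δ = 0.0845

δ = 0.0845, a = 0.3710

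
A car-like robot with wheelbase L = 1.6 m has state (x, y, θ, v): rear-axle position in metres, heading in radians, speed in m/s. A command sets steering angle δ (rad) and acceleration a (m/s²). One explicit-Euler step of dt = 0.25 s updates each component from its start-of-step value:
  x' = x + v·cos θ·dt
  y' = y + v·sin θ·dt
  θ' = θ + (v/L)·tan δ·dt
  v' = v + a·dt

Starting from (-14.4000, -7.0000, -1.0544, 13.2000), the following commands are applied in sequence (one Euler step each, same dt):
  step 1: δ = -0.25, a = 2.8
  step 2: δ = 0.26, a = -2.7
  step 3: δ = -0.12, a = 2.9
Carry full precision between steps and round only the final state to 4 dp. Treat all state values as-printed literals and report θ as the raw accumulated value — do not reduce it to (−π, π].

(-11.0290, -16.1325, -1.2524, 13.9500)

after step 1 (δ=-0.25, a=2.8): (-12.770626, -9.869694, -1.581043, 13.900000)
after step 2 (δ=0.26, a=-2.7): (-12.806232, -13.344511, -1.003277, 13.225000)
after step 3 (δ=-0.12, a=2.9): (-11.028985, -16.132464, -1.252443, 13.950000)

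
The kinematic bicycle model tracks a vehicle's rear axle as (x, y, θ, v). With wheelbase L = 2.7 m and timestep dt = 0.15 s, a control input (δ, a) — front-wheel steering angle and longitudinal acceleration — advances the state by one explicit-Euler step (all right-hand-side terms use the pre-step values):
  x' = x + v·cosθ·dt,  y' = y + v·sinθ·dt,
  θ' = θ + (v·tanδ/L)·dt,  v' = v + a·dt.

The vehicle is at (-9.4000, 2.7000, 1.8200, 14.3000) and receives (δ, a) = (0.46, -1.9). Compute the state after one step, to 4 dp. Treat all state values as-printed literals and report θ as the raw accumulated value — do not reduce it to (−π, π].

(-9.9290, 4.7787, 2.2136, 14.0150)

x' = -9.4000 + 14.3000·cos(1.8200)·0.15 = -9.9290
y' = 2.7000 + 14.3000·sin(1.8200)·0.15 = 4.7787
θ' = 1.8200 + (14.3000/2.7)·tan(0.46)·0.15 = 2.2136
v' = 14.3000 − 1.9000·0.15 = 14.0150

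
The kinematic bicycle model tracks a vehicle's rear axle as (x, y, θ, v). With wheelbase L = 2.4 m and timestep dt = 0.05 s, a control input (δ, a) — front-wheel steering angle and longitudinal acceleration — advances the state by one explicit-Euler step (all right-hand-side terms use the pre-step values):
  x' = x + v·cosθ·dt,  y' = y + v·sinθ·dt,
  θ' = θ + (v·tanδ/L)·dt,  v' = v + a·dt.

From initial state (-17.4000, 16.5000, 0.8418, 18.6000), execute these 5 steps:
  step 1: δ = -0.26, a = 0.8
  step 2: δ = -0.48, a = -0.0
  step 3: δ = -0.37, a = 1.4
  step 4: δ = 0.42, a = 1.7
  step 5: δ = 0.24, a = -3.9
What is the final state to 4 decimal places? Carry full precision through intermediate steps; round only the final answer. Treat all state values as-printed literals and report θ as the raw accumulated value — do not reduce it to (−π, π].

(-13.6275, 19.1489, 0.6558, 18.6000)

after step 1 (δ=-0.26, a=0.8): (-16.780507, 17.193634, 0.738717, 18.640000)
after step 2 (δ=-0.48, a=-0.0): (-16.091448, 17.821187, 0.536546, 18.640000)
after step 3 (δ=-0.37, a=1.4): (-15.290414, 18.297598, 0.385926, 18.710000)
after step 4 (δ=0.42, a=1.7): (-14.423719, 18.649736, 0.559996, 18.795000)
after step 5 (δ=0.24, a=-3.9): (-13.627510, 19.148915, 0.655818, 18.600000)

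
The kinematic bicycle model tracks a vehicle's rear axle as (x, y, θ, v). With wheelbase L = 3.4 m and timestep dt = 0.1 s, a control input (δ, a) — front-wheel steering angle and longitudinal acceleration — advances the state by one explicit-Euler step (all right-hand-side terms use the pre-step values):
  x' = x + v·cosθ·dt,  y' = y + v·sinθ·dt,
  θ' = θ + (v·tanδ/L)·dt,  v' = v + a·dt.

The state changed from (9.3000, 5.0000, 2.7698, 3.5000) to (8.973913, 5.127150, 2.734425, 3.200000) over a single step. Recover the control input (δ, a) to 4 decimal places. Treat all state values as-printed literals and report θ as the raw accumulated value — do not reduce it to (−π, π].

δ = -0.3310, a = -3.0000

a = (v'−v)/dt = (-0.300000)/0.1 = -3.0000
Δθ = θ'−θ = -0.035375;  (v·dt/L) = 3.5000·0.1/3.4 = 0.102941
tan δ = Δθ·L/(v·dt) = -0.343643  →  δ = -0.3310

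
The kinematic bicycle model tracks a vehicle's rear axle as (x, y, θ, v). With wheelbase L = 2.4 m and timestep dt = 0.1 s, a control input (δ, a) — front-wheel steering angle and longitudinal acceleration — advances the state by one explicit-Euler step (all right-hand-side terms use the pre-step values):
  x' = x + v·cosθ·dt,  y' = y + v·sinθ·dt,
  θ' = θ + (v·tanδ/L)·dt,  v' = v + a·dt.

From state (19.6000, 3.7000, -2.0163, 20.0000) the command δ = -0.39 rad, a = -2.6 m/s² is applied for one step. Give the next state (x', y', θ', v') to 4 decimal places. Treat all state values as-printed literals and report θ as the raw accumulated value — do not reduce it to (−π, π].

(18.7382, 1.8952, -2.3588, 19.7400)

x' = 19.6000 + 20.0000·cos(-2.0163)·0.1 = 18.7382
y' = 3.7000 + 20.0000·sin(-2.0163)·0.1 = 1.8952
θ' = -2.0163 + (20.0000/2.4)·tan(-0.39)·0.1 = -2.3588
v' = 20.0000 − 2.6000·0.1 = 19.7400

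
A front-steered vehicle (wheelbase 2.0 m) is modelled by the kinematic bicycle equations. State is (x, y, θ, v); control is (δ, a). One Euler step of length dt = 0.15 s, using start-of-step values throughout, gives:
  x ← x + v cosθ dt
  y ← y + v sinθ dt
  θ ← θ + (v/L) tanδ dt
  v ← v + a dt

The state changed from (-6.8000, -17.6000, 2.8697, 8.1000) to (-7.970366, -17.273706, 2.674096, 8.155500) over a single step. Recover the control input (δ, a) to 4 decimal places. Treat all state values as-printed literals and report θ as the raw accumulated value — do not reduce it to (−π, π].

a = (v'−v)/dt = (0.055500)/0.15 = 0.3700
Δθ = θ'−θ = -0.195604;  (v·dt/L) = 8.1000·0.15/2.0 = 0.607500
tan δ = Δθ·L/(v·dt) = -0.321982  →  δ = -0.3115

δ = -0.3115, a = 0.3700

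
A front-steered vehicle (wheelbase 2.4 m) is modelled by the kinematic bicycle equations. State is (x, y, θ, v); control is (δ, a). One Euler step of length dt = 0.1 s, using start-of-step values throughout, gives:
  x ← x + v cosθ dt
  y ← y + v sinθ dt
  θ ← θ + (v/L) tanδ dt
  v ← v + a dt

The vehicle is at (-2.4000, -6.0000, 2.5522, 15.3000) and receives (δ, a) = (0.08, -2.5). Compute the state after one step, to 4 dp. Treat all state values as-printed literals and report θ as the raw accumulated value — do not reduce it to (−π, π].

(-3.6719, -5.1495, 2.6033, 15.0500)

x' = -2.4000 + 15.3000·cos(2.5522)·0.1 = -3.6719
y' = -6.0000 + 15.3000·sin(2.5522)·0.1 = -5.1495
θ' = 2.5522 + (15.3000/2.4)·tan(0.08)·0.1 = 2.6033
v' = 15.3000 − 2.5000·0.1 = 15.0500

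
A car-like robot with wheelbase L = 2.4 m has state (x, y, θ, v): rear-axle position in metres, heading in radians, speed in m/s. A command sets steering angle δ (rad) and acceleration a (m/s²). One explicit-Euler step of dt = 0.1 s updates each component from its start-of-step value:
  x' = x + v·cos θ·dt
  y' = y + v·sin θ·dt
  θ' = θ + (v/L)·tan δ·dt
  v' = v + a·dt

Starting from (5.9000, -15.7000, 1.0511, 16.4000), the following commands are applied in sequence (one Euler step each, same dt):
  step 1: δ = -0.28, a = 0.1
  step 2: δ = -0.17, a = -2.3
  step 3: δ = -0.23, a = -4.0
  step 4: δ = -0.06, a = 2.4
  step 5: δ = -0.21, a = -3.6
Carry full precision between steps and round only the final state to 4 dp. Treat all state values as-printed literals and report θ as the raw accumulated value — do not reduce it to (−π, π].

after step 1 (δ=-0.28, a=0.1): (6.714451, -14.276529, 0.854605, 16.410000)
after step 2 (δ=-0.17, a=-2.3): (7.791795, -13.038704, 0.737234, 16.180000)
after step 3 (δ=-0.23, a=-4.0): (8.989650, -11.951015, 0.579383, 15.780000)
after step 4 (δ=-0.06, a=2.4): (10.310122, -11.087049, 0.539885, 16.020000)
after step 5 (δ=-0.21, a=-3.6): (11.684266, -10.263561, 0.397613, 15.660000)

(11.6843, -10.2636, 0.3976, 15.6600)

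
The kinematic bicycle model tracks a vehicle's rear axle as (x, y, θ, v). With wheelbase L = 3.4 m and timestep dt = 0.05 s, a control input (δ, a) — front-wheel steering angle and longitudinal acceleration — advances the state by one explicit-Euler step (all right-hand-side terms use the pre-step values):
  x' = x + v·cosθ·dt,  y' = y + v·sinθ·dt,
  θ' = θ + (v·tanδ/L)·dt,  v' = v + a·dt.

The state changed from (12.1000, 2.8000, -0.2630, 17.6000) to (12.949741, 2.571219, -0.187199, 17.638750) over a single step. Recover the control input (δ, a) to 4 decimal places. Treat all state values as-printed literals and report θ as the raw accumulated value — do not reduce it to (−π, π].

δ = 0.2849, a = 0.7750

a = (v'−v)/dt = (0.038750)/0.05 = 0.7750
Δθ = θ'−θ = 0.075801;  (v·dt/L) = 17.6000·0.05/3.4 = 0.258824
tan δ = Δθ·L/(v·dt) = 0.292867  →  δ = 0.2849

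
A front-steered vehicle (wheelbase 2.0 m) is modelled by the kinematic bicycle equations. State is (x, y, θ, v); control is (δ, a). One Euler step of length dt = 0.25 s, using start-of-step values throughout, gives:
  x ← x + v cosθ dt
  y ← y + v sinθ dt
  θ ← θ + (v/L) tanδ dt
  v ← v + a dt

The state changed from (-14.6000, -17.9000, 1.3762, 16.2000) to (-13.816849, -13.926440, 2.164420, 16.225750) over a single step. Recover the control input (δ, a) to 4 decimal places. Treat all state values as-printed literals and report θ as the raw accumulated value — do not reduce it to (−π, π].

a = (v'−v)/dt = (0.025750)/0.25 = 0.1030
Δθ = θ'−θ = 0.788220;  (v·dt/L) = 16.2000·0.25/2.0 = 2.025000
tan δ = Δθ·L/(v·dt) = 0.389244  →  δ = 0.3712

δ = 0.3712, a = 0.1030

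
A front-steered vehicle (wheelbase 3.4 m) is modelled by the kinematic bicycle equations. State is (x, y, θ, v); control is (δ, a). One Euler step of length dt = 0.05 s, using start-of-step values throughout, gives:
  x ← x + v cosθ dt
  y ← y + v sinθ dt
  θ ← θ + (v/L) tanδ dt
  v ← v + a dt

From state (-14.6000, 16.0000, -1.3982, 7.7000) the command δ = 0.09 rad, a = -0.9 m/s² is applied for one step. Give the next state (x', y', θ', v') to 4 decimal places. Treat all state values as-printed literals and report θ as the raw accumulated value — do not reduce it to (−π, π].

x' = -14.6000 + 7.7000·cos(-1.3982)·0.05 = -14.5339
y' = 16.0000 + 7.7000·sin(-1.3982)·0.05 = 15.6207
θ' = -1.3982 + (7.7000/3.4)·tan(0.09)·0.05 = -1.3880
v' = 7.7000 − 0.9000·0.05 = 7.6550

(-14.5339, 15.6207, -1.3880, 7.6550)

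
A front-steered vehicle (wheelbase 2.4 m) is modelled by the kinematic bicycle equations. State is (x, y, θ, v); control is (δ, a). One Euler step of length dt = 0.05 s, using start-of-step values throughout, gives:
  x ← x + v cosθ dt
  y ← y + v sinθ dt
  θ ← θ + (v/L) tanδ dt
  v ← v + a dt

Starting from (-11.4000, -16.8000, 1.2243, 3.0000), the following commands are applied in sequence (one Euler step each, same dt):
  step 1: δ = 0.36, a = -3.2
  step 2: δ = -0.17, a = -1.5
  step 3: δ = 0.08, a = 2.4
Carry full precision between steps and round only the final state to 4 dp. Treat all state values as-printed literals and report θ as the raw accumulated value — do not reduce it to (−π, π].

(-11.2588, -16.3936, 1.2423, 2.8850)

after step 1 (δ=0.36, a=-3.2): (-11.349059, -16.658915, 1.247825, 2.840000)
after step 2 (δ=-0.17, a=-1.5): (-11.303991, -16.524257, 1.237669, 2.765000)
after step 3 (δ=0.08, a=2.4): (-11.258783, -16.393607, 1.242287, 2.885000)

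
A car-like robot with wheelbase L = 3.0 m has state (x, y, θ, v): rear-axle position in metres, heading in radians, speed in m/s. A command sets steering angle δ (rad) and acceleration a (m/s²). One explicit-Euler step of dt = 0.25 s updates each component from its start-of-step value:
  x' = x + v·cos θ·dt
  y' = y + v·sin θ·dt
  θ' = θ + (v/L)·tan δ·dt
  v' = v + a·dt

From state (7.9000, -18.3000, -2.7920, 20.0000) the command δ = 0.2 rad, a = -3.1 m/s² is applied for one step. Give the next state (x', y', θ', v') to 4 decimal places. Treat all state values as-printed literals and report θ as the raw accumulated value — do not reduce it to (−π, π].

x' = 7.9000 + 20.0000·cos(-2.7920)·0.25 = 3.2024
y' = -18.3000 + 20.0000·sin(-2.7920)·0.25 = -20.0126
θ' = -2.7920 + (20.0000/3.0)·tan(0.2)·0.25 = -2.4541
v' = 20.0000 − 3.1000·0.25 = 19.2250

(3.2024, -20.0126, -2.4541, 19.2250)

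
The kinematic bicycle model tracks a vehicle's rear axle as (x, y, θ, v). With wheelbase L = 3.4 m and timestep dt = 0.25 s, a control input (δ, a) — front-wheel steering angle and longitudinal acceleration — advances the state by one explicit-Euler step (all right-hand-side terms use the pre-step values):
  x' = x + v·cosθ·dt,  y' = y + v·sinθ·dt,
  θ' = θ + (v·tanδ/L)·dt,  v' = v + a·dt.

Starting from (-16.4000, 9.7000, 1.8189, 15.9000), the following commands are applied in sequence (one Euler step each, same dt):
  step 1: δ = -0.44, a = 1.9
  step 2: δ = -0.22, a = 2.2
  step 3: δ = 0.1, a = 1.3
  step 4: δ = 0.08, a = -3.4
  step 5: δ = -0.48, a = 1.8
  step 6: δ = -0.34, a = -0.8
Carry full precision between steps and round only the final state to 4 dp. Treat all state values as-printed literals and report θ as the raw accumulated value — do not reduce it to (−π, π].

after step 1 (δ=-0.44, a=1.9): (-17.376125, 13.553285, 1.268502, 16.375000)
after step 2 (δ=-0.22, a=2.2): (-16.157371, 17.461408, 0.999255, 16.925000)
after step 3 (δ=0.1, a=1.3): (-13.868563, 21.020177, 1.124120, 17.250000)
after step 4 (δ=0.08, a=-3.4): (-12.005689, 24.909567, 1.225807, 16.400000)
after step 5 (δ=-0.48, a=1.8): (-10.619124, 28.767991, 0.598012, 16.850000)
after step 6 (δ=-0.34, a=-0.8): (-7.137676, 31.139631, 0.159742, 16.650000)

(-7.1377, 31.1396, 0.1597, 16.6500)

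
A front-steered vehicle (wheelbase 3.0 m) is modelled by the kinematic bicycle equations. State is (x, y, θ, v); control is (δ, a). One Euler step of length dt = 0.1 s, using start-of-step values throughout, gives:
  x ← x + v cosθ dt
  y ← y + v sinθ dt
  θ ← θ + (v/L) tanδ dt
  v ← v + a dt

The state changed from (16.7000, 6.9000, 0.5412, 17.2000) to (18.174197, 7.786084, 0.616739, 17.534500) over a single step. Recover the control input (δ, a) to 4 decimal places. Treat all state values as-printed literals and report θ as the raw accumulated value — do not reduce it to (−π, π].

a = (v'−v)/dt = (0.334500)/0.1 = 3.3450
Δθ = θ'−θ = 0.075539;  (v·dt/L) = 17.2000·0.1/3.0 = 0.573333
tan δ = Δθ·L/(v·dt) = 0.131754  →  δ = 0.1310

δ = 0.1310, a = 3.3450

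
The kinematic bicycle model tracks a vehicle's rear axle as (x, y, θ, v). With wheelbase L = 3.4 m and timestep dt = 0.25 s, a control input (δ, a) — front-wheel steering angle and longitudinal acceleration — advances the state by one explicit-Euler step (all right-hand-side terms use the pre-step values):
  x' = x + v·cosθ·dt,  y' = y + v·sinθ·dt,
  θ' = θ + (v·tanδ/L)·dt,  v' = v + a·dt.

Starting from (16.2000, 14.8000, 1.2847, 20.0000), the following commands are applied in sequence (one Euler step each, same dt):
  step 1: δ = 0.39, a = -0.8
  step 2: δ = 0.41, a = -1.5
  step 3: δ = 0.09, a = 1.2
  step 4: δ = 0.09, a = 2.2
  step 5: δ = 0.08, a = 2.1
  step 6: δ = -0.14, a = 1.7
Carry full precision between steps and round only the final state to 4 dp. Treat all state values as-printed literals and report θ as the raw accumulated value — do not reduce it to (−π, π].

(-2.0359, 32.4647, 2.6857, 21.2250)

after step 1 (δ=0.39, a=-0.8): (17.611047, 19.596764, 1.889193, 19.800000)
after step 2 (δ=0.41, a=-1.5): (16.061480, 24.297971, 2.521964, 19.425000)
after step 3 (δ=0.09, a=1.2): (12.108034, 27.118153, 2.650860, 19.725000)
after step 4 (δ=0.09, a=2.2): (7.758731, 29.442112, 2.781747, 20.275000)
after step 5 (δ=0.08, a=2.1): (3.014628, 31.226970, 2.901267, 20.800000)
after step 6 (δ=-0.14, a=1.7): (-2.035926, 32.464669, 2.685739, 21.225000)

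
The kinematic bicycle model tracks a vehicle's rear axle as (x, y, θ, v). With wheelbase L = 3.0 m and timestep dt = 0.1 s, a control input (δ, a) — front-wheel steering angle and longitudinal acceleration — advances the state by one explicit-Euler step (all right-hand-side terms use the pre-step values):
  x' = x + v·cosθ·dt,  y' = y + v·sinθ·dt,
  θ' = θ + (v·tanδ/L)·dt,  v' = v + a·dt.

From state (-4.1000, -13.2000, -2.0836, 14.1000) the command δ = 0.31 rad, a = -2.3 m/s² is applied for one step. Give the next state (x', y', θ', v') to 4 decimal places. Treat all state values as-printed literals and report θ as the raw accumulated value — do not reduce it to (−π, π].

(-4.7918, -14.4286, -1.9330, 13.8700)

x' = -4.1000 + 14.1000·cos(-2.0836)·0.1 = -4.7918
y' = -13.2000 + 14.1000·sin(-2.0836)·0.1 = -14.4286
θ' = -2.0836 + (14.1000/3.0)·tan(0.31)·0.1 = -1.9330
v' = 14.1000 − 2.3000·0.1 = 13.8700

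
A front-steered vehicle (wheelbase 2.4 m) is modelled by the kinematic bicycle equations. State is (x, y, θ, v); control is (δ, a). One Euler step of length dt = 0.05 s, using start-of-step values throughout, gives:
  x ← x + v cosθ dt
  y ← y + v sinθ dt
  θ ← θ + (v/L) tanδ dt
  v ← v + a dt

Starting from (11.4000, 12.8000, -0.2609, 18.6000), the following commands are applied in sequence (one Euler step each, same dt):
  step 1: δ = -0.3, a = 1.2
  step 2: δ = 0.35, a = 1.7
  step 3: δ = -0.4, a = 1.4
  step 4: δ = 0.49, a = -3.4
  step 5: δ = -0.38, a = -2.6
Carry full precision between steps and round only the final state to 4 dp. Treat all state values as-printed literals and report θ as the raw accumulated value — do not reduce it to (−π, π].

after step 1 (δ=-0.3, a=1.2): (12.298527, 12.560106, -0.380768, 18.660000)
after step 2 (δ=0.35, a=1.7): (13.164705, 12.213372, -0.238863, 18.745000)
after step 3 (δ=-0.4, a=1.4): (14.075345, 11.991621, -0.403973, 18.815000)
after step 4 (δ=0.49, a=-3.4): (14.940371, 11.621836, -0.194895, 18.645000)
after step 5 (δ=-0.38, a=-2.6): (15.854971, 11.441293, -0.350042, 18.515000)

(15.8550, 11.4413, -0.3500, 18.5150)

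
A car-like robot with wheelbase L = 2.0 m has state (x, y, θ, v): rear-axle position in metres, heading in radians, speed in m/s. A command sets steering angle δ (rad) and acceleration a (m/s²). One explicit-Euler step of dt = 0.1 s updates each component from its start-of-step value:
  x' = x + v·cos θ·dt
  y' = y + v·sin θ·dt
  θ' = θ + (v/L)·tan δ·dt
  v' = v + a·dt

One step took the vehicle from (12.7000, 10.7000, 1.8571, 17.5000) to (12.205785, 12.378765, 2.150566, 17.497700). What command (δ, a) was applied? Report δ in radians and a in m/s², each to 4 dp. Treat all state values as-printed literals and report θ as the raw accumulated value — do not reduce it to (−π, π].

a = (v'−v)/dt = (-0.002300)/0.1 = -0.0230
Δθ = θ'−θ = 0.293466;  (v·dt/L) = 17.5000·0.1/2.0 = 0.875000
tan δ = Δθ·L/(v·dt) = 0.335390  →  δ = 0.3236

δ = 0.3236, a = -0.0230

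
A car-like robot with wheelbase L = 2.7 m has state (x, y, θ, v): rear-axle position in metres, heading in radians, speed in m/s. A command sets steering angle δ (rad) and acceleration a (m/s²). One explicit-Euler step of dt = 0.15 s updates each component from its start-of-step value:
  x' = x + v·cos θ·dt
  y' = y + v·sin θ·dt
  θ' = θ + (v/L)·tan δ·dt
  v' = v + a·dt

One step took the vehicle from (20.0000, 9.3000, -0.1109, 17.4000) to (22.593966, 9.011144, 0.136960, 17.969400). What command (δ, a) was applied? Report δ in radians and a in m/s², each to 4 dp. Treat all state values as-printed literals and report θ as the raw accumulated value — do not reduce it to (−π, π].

δ = 0.2510, a = 3.7960

a = (v'−v)/dt = (0.569400)/0.15 = 3.7960
Δθ = θ'−θ = 0.247860;  (v·dt/L) = 17.4000·0.15/2.7 = 0.966667
tan δ = Δθ·L/(v·dt) = 0.256407  →  δ = 0.2510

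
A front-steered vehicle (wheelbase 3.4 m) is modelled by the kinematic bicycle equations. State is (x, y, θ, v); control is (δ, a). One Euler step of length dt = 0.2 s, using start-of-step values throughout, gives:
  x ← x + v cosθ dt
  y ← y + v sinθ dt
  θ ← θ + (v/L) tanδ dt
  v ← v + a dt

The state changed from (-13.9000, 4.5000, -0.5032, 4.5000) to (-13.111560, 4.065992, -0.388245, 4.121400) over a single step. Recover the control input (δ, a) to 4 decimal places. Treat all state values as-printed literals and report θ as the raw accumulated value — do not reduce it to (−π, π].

a = (v'−v)/dt = (-0.378600)/0.2 = -1.8930
Δθ = θ'−θ = 0.114955;  (v·dt/L) = 4.5000·0.2/3.4 = 0.264706
tan δ = Δθ·L/(v·dt) = 0.434274  →  δ = 0.4097

δ = 0.4097, a = -1.8930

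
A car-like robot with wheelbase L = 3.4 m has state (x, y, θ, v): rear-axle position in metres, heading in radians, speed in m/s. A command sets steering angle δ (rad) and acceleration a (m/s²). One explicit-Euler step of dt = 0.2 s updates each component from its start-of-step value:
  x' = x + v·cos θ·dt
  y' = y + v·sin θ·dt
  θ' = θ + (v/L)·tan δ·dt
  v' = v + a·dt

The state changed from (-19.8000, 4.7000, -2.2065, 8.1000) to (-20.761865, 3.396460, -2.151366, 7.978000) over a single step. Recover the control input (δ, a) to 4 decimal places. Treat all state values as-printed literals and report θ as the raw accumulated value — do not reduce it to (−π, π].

δ = 0.1152, a = -0.6100

a = (v'−v)/dt = (-0.122000)/0.2 = -0.6100
Δθ = θ'−θ = 0.055134;  (v·dt/L) = 8.1000·0.2/3.4 = 0.476471
tan δ = Δθ·L/(v·dt) = 0.115713  →  δ = 0.1152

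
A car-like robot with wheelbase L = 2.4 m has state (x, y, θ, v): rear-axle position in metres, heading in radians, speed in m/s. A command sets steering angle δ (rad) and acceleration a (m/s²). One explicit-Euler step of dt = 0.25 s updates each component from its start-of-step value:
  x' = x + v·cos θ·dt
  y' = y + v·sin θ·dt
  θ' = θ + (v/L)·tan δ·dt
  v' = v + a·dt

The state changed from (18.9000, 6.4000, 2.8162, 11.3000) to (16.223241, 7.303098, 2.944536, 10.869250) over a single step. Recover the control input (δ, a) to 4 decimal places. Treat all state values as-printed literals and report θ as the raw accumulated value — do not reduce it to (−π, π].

δ = 0.1086, a = -1.7230

a = (v'−v)/dt = (-0.430750)/0.25 = -1.7230
Δθ = θ'−θ = 0.128336;  (v·dt/L) = 11.3000·0.25/2.4 = 1.177083
tan δ = Δθ·L/(v·dt) = 0.109029  →  δ = 0.1086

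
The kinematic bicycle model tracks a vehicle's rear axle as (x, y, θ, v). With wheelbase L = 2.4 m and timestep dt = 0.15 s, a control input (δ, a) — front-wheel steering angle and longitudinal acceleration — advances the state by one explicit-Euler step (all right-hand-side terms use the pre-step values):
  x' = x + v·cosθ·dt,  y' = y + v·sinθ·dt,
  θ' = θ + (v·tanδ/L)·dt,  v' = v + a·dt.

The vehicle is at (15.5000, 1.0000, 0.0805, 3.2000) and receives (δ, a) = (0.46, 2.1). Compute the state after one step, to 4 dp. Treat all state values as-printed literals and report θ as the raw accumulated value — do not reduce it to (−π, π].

x' = 15.5000 + 3.2000·cos(0.0805)·0.15 = 15.9784
y' = 1.0000 + 3.2000·sin(0.0805)·0.15 = 1.0386
θ' = 0.0805 + (3.2000/2.4)·tan(0.46)·0.15 = 0.1796
v' = 3.2000 + 2.1000·0.15 = 3.5150

(15.9784, 1.0386, 0.1796, 3.5150)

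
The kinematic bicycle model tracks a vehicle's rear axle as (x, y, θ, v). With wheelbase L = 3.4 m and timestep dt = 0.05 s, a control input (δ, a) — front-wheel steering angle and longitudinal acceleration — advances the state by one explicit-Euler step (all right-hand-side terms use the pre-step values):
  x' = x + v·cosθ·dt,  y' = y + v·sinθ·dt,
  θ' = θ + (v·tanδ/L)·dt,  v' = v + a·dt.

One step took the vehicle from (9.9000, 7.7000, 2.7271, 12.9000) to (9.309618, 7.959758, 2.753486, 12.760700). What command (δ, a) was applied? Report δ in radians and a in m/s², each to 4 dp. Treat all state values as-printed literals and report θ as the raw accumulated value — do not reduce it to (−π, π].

a = (v'−v)/dt = (-0.139300)/0.05 = -2.7860
Δθ = θ'−θ = 0.026386;  (v·dt/L) = 12.9000·0.05/3.4 = 0.189706
tan δ = Δθ·L/(v·dt) = 0.139089  →  δ = 0.1382

δ = 0.1382, a = -2.7860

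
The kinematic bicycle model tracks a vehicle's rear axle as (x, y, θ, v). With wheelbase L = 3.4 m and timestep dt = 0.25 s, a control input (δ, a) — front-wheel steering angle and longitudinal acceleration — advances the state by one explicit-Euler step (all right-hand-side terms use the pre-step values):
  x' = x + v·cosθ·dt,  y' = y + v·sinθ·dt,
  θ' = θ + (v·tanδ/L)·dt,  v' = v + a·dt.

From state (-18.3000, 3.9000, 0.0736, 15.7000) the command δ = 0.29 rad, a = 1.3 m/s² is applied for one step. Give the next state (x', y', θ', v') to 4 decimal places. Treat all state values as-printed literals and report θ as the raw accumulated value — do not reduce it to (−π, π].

(-14.3856, 4.1886, 0.4181, 16.0250)

x' = -18.3000 + 15.7000·cos(0.0736)·0.25 = -14.3856
y' = 3.9000 + 15.7000·sin(0.0736)·0.25 = 4.1886
θ' = 0.0736 + (15.7000/3.4)·tan(0.29)·0.25 = 0.4181
v' = 15.7000 + 1.3000·0.25 = 16.0250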